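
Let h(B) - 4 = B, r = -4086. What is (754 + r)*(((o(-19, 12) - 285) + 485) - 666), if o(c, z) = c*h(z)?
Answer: 2565640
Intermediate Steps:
h(B) = 4 + B
o(c, z) = c*(4 + z)
(754 + r)*(((o(-19, 12) - 285) + 485) - 666) = (754 - 4086)*(((-19*(4 + 12) - 285) + 485) - 666) = -3332*(((-19*16 - 285) + 485) - 666) = -3332*(((-304 - 285) + 485) - 666) = -3332*((-589 + 485) - 666) = -3332*(-104 - 666) = -3332*(-770) = 2565640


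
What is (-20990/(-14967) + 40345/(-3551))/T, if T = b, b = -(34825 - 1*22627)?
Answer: 529308125/648297071766 ≈ 0.00081646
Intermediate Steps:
b = -12198 (b = -(34825 - 22627) = -1*12198 = -12198)
T = -12198
(-20990/(-14967) + 40345/(-3551))/T = (-20990/(-14967) + 40345/(-3551))/(-12198) = (-20990*(-1/14967) + 40345*(-1/3551))*(-1/12198) = (20990/14967 - 40345/3551)*(-1/12198) = -529308125/53147817*(-1/12198) = 529308125/648297071766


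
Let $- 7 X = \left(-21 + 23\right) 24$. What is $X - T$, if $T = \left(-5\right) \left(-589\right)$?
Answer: $- \frac{20663}{7} \approx -2951.9$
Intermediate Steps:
$X = - \frac{48}{7}$ ($X = - \frac{\left(-21 + 23\right) 24}{7} = - \frac{2 \cdot 24}{7} = \left(- \frac{1}{7}\right) 48 = - \frac{48}{7} \approx -6.8571$)
$T = 2945$
$X - T = - \frac{48}{7} - 2945 = - \frac{20663}{7}$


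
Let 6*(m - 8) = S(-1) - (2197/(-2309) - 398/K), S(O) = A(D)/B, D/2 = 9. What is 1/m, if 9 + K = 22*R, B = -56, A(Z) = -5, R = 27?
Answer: 453857040/3761046857 ≈ 0.12067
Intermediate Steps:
D = 18 (D = 2*9 = 18)
S(O) = 5/56 (S(O) = -5/(-56) = -5*(-1/56) = 5/56)
K = 585 (K = -9 + 22*27 = -9 + 594 = 585)
m = 3761046857/453857040 (m = 8 + (5/56 - (2197/(-2309) - 398/585))/6 = 8 + (5/56 - (2197*(-1/2309) - 398*1/585))/6 = 8 + (5/56 - (-2197/2309 - 398/585))/6 = 8 + (5/56 - 1*(-2204227/1350765))/6 = 8 + (5/56 + 2204227/1350765)/6 = 8 + (1/6)*(130190537/75642840) = 8 + 130190537/453857040 = 3761046857/453857040 ≈ 8.2868)
1/m = 1/(3761046857/453857040) = 453857040/3761046857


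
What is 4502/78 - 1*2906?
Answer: -111083/39 ≈ -2848.3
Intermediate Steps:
4502/78 - 1*2906 = 4502*(1/78) - 2906 = 2251/39 - 2906 = -111083/39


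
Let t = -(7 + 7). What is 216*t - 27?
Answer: -3051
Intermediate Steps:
t = -14 (t = -1*14 = -14)
216*t - 27 = 216*(-14) - 27 = -3024 - 27 = -3051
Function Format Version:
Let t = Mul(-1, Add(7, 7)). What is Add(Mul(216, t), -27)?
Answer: -3051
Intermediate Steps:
t = -14 (t = Mul(-1, 14) = -14)
Add(Mul(216, t), -27) = Add(Mul(216, -14), -27) = Add(-3024, -27) = -3051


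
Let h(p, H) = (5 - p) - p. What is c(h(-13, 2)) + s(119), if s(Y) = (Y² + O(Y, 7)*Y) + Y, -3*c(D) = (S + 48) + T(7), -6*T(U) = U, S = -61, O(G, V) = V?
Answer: 272119/18 ≈ 15118.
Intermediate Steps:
h(p, H) = 5 - 2*p
T(U) = -U/6
c(D) = 85/18 (c(D) = -((-61 + 48) - ⅙*7)/3 = -(-13 - 7/6)/3 = -⅓*(-85/6) = 85/18)
s(Y) = Y² + 8*Y (s(Y) = (Y² + 7*Y) + Y = Y² + 8*Y)
c(h(-13, 2)) + s(119) = 85/18 + 119*(8 + 119) = 85/18 + 119*127 = 85/18 + 15113 = 272119/18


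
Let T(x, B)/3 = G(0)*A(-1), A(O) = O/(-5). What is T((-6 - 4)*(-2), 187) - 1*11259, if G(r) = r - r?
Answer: -11259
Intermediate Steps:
G(r) = 0
A(O) = -O/5 (A(O) = O*(-⅕) = -O/5)
T(x, B) = 0 (T(x, B) = 3*(0*(-⅕*(-1))) = 3*(0*(⅕)) = 3*0 = 0)
T((-6 - 4)*(-2), 187) - 1*11259 = 0 - 1*11259 = 0 - 11259 = -11259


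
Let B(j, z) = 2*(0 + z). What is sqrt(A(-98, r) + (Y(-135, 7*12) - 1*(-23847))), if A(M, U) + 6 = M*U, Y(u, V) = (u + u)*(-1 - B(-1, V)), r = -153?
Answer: 3*sqrt(9385) ≈ 290.63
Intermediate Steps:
B(j, z) = 2*z
Y(u, V) = 2*u*(-1 - 2*V) (Y(u, V) = (u + u)*(-1 - 2*V) = (2*u)*(-1 - 2*V) = 2*u*(-1 - 2*V))
A(M, U) = -6 + M*U
sqrt(A(-98, r) + (Y(-135, 7*12) - 1*(-23847))) = sqrt((-6 - 98*(-153)) + (-2*(-135)*(1 + 2*(7*12)) - 1*(-23847))) = sqrt((-6 + 14994) + (-2*(-135)*(1 + 2*84) + 23847)) = sqrt(14988 + (-2*(-135)*(1 + 168) + 23847)) = sqrt(14988 + (-2*(-135)*169 + 23847)) = sqrt(14988 + (45630 + 23847)) = sqrt(14988 + 69477) = sqrt(84465) = 3*sqrt(9385)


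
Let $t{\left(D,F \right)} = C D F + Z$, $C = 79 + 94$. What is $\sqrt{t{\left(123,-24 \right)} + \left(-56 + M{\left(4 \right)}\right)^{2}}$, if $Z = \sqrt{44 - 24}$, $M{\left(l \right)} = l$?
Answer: $\sqrt{-507992 + 2 \sqrt{5}} \approx 712.73 i$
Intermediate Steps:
$C = 173$
$Z = 2 \sqrt{5}$ ($Z = \sqrt{20} = 2 \sqrt{5} \approx 4.4721$)
$t{\left(D,F \right)} = 2 \sqrt{5} + 173 D F$ ($t{\left(D,F \right)} = 173 D F + 2 \sqrt{5} = 2 \sqrt{5} + 173 D F$)
$\sqrt{t{\left(123,-24 \right)} + \left(-56 + M{\left(4 \right)}\right)^{2}} = \sqrt{\left(2 \sqrt{5} + 173 \cdot 123 \left(-24\right)\right) + \left(-56 + 4\right)^{2}} = \sqrt{\left(2 \sqrt{5} - 510696\right) + \left(-52\right)^{2}} = \sqrt{\left(-510696 + 2 \sqrt{5}\right) + 2704} = \sqrt{-507992 + 2 \sqrt{5}}$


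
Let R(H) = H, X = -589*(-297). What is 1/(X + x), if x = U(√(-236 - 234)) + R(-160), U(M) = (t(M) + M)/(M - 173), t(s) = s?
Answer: 5312925367/928556069455191 + 346*I*√470/928556069455191 ≈ 5.7217e-6 + 8.0782e-12*I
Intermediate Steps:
X = 174933
U(M) = 2*M/(-173 + M) (U(M) = (M + M)/(M - 173) = (2*M)/(-173 + M) = 2*M/(-173 + M))
x = -160 + 2*I*√470/(-173 + I*√470) (x = 2*√(-236 - 234)/(-173 + √(-236 - 234)) - 160 = 2*√(-470)/(-173 + √(-470)) - 160 = 2*(I*√470)/(-173 + I*√470) - 160 = 2*I*√470/(-173 + I*√470) - 160 = -160 + 2*I*√470/(-173 + I*√470) ≈ -159.97 - 0.24675*I)
1/(X + x) = 1/(174933 + (-4862900/30399 - 346*I*√470/30399)) = 1/(5312925367/30399 - 346*I*√470/30399)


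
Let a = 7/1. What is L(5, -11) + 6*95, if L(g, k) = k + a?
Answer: 566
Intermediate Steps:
a = 7 (a = 7*1 = 7)
L(g, k) = 7 + k (L(g, k) = k + 7 = 7 + k)
L(5, -11) + 6*95 = (7 - 11) + 6*95 = -4 + 570 = 566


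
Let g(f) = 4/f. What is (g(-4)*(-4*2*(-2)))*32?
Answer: -512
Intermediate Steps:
(g(-4)*(-4*2*(-2)))*32 = ((4/(-4))*(-4*2*(-2)))*32 = ((4*(-1/4))*(-8*(-2)))*32 = -1*16*32 = -16*32 = -512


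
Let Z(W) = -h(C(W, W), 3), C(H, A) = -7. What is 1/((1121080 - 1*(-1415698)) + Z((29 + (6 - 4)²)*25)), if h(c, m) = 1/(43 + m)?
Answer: 46/116691787 ≈ 3.9420e-7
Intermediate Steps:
Z(W) = -1/46 (Z(W) = -1/(43 + 3) = -1/46)
1/((1121080 - 1*(-1415698)) + Z((29 + (6 - 4)²)*25)) = 1/((1121080 - 1*(-1415698)) - 1/46) = 1/((1121080 + 1415698) - 1/46) = 1/(2536778 - 1/46) = 1/(116691787/46) = 46/116691787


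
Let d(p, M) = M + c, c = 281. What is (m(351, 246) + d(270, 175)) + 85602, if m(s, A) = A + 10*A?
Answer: 88764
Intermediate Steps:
m(s, A) = 11*A
d(p, M) = 281 + M (d(p, M) = M + 281 = 281 + M)
(m(351, 246) + d(270, 175)) + 85602 = (11*246 + (281 + 175)) + 85602 = (2706 + 456) + 85602 = 3162 + 85602 = 88764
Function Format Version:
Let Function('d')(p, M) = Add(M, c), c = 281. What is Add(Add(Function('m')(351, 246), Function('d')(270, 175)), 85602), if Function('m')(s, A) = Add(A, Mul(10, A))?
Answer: 88764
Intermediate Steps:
Function('m')(s, A) = Mul(11, A)
Function('d')(p, M) = Add(281, M) (Function('d')(p, M) = Add(M, 281) = Add(281, M))
Add(Add(Function('m')(351, 246), Function('d')(270, 175)), 85602) = Add(Add(Mul(11, 246), Add(281, 175)), 85602) = Add(Add(2706, 456), 85602) = Add(3162, 85602) = 88764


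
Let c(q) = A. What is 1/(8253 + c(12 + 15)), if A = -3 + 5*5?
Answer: 1/8275 ≈ 0.00012085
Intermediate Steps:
A = 22 (A = -3 + 25 = 22)
c(q) = 22
1/(8253 + c(12 + 15)) = 1/(8253 + 22) = 1/8275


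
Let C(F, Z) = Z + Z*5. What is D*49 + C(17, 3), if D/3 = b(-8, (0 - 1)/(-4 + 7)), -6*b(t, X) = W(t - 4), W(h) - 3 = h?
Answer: 477/2 ≈ 238.50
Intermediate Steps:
W(h) = 3 + h
C(F, Z) = 6*Z (C(F, Z) = Z + 5*Z = 6*Z)
b(t, X) = ⅙ - t/6 (b(t, X) = -(3 + (t - 4))/6 = -(3 + (-4 + t))/6 = -(-1 + t)/6 = ⅙ - t/6)
D = 9/2 (D = 3*(⅙ - ⅙*(-8)) = 3*(⅙ + 4/3) = 3*(3/2) = 9/2 ≈ 4.5000)
D*49 + C(17, 3) = (9/2)*49 + 6*3 = 441/2 + 18 = 477/2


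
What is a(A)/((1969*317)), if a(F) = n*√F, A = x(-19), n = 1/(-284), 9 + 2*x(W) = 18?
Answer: -3*√2/354530264 ≈ -1.1967e-8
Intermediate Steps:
x(W) = 9/2 (x(W) = -9/2 + (½)*18 = -9/2 + 9 = 9/2)
n = -1/284 ≈ -0.0035211
A = 9/2 ≈ 4.5000
a(F) = -√F/284
a(A)/((1969*317)) = (-3*√2/568)/((1969*317)) = -3*√2/568/624173 = -3*√2/568*(1/624173) = -3*√2/354530264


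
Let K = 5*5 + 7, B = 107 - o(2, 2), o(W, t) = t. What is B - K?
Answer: 73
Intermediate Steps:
B = 105 (B = 107 - 1*2 = 107 - 2 = 105)
K = 32 (K = 25 + 7 = 32)
B - K = 105 - 1*32 = 105 - 32 = 73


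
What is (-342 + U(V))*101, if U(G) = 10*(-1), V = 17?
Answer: -35552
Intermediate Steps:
U(G) = -10
(-342 + U(V))*101 = (-342 - 10)*101 = -352*101 = -35552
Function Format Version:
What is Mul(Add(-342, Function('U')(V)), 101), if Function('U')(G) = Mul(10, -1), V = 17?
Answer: -35552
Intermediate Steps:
Function('U')(G) = -10
Mul(Add(-342, Function('U')(V)), 101) = Mul(Add(-342, -10), 101) = Mul(-352, 101) = -35552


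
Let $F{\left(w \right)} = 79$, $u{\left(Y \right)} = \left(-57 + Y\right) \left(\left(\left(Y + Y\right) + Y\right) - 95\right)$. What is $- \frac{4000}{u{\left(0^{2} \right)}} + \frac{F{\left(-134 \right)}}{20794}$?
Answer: $- \frac{16549643}{22519902} \approx -0.73489$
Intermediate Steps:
$u{\left(Y \right)} = \left(-95 + 3 Y\right) \left(-57 + Y\right)$ ($u{\left(Y \right)} = \left(-57 + Y\right) \left(\left(2 Y + Y\right) - 95\right) = \left(-57 + Y\right) \left(3 Y - 95\right) = \left(-57 + Y\right) \left(-95 + 3 Y\right) = \left(-95 + 3 Y\right) \left(-57 + Y\right)$)
$- \frac{4000}{u{\left(0^{2} \right)}} + \frac{F{\left(-134 \right)}}{20794} = - \frac{4000}{5415 - 266 \cdot 0^{2} + 3 \left(0^{2}\right)^{2}} + \frac{79}{20794} = - \frac{4000}{5415 - 0 + 3 \cdot 0^{2}} + 79 \cdot \frac{1}{20794} = - \frac{4000}{5415 + 0 + 3 \cdot 0} + \frac{79}{20794} = - \frac{4000}{5415 + 0 + 0} + \frac{79}{20794} = - \frac{4000}{5415} + \frac{79}{20794} = \left(-4000\right) \frac{1}{5415} + \frac{79}{20794} = - \frac{800}{1083} + \frac{79}{20794} = - \frac{16549643}{22519902}$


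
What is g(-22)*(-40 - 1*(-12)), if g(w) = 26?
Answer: -728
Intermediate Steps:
g(-22)*(-40 - 1*(-12)) = 26*(-40 - 1*(-12)) = 26*(-40 + 12) = 26*(-28) = -728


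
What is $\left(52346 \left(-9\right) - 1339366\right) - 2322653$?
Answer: $-4133133$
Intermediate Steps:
$\left(52346 \left(-9\right) - 1339366\right) - 2322653 = \left(-471114 - 1339366\right) - 2322653 = -1810480 - 2322653 = -4133133$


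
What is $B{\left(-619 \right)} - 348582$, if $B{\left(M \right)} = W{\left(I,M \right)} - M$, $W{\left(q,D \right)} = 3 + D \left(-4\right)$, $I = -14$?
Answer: $-345484$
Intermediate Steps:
$W{\left(q,D \right)} = 3 - 4 D$
$B{\left(M \right)} = 3 - 5 M$ ($B{\left(M \right)} = \left(3 - 4 M\right) - M = 3 - 5 M$)
$B{\left(-619 \right)} - 348582 = \left(3 - -3095\right) - 348582 = \left(3 + 3095\right) - 348582 = 3098 - 348582 = -345484$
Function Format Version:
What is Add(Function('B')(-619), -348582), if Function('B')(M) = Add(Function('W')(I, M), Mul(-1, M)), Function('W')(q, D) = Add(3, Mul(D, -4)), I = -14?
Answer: -345484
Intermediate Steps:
Function('W')(q, D) = Add(3, Mul(-4, D))
Function('B')(M) = Add(3, Mul(-5, M)) (Function('B')(M) = Add(Add(3, Mul(-4, M)), Mul(-1, M)) = Add(3, Mul(-5, M)))
Add(Function('B')(-619), -348582) = Add(Add(3, Mul(-5, -619)), -348582) = Add(Add(3, 3095), -348582) = Add(3098, -348582) = -345484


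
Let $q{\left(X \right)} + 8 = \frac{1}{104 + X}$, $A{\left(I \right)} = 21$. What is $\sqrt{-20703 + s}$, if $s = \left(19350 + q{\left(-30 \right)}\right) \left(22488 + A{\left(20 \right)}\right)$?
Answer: $\frac{\sqrt{2383969367166}}{74} \approx 20865.0$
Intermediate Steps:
$q{\left(X \right)} = -8 + \frac{1}{104 + X}$
$s = \frac{32217334281}{74}$ ($s = \left(19350 + \frac{-831 - -240}{104 - 30}\right) \left(22488 + 21\right) = \left(19350 + \frac{-831 + 240}{74}\right) 22509 = \left(19350 + \frac{1}{74} \left(-591\right)\right) 22509 = \left(19350 - \frac{591}{74}\right) 22509 = \frac{1431309}{74} \cdot 22509 = \frac{32217334281}{74} \approx 4.3537 \cdot 10^{8}$)
$\sqrt{-20703 + s} = \sqrt{-20703 + \frac{32217334281}{74}} = \sqrt{\frac{32215802259}{74}} = \frac{\sqrt{2383969367166}}{74}$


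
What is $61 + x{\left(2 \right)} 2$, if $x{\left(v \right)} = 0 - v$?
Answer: $57$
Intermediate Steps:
$x{\left(v \right)} = - v$
$61 + x{\left(2 \right)} 2 = 61 + \left(-1\right) 2 \cdot 2 = 61 - 4 = 57$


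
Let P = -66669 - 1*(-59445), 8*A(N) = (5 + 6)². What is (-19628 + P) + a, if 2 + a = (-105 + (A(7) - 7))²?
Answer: -1118031/64 ≈ -17469.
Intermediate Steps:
A(N) = 121/8 (A(N) = (5 + 6)²/8 = (⅛)*11² = (⅛)*121 = 121/8)
P = -7224 (P = -66669 + 59445 = -7224)
a = 600497/64 (a = -2 + (-105 + (121/8 - 7))² = -2 + (-105 + 65/8)² = -2 + (-775/8)² = -2 + 600625/64 = 600497/64 ≈ 9382.8)
(-19628 + P) + a = (-19628 - 7224) + 600497/64 = -26852 + 600497/64 = -1118031/64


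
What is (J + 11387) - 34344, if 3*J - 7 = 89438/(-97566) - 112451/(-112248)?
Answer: -125694874869385/5475794184 ≈ -22955.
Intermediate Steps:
J = 12932212703/5475794184 (J = 7/3 + (89438/(-97566) - 112451/(-112248))/3 = 7/3 + (89438*(-1/97566) - 112451*(-1/112248))/3 = 7/3 + (-44719/48783 + 112451/112248)/3 = 7/3 + (1/3)*(155359607/1825264728) = 7/3 + 155359607/5475794184 = 12932212703/5475794184 ≈ 2.3617)
(J + 11387) - 34344 = (12932212703/5475794184 + 11387) - 34344 = 62365800585911/5475794184 - 34344 = -125694874869385/5475794184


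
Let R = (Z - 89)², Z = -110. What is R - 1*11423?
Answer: 28178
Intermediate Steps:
R = 39601 (R = (-110 - 89)² = (-199)² = 39601)
R - 1*11423 = 39601 - 1*11423 = 39601 - 11423 = 28178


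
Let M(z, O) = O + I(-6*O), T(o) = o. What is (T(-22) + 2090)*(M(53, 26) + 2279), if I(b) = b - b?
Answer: 4766740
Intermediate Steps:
I(b) = 0
M(z, O) = O (M(z, O) = O + 0 = O)
(T(-22) + 2090)*(M(53, 26) + 2279) = (-22 + 2090)*(26 + 2279) = 2068*2305 = 4766740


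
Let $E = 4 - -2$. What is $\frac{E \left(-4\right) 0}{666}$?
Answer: $0$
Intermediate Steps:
$E = 6$ ($E = 4 + 2 = 6$)
$\frac{E \left(-4\right) 0}{666} = \frac{6 \left(-4\right) 0}{666} = \left(-24\right) 0 \cdot \frac{1}{666} = 0 \cdot \frac{1}{666} = 0$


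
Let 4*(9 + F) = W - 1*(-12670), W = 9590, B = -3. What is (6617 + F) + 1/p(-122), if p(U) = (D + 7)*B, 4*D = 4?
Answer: 292151/24 ≈ 12173.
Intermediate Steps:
D = 1 (D = (¼)*4 = 1)
p(U) = -24 (p(U) = (1 + 7)*(-3) = 8*(-3) = -24)
F = 5556 (F = -9 + (9590 - 1*(-12670))/4 = -9 + (9590 + 12670)/4 = -9 + (¼)*22260 = -9 + 5565 = 5556)
(6617 + F) + 1/p(-122) = (6617 + 5556) + 1/(-24) = 12173 - 1/24 = 292151/24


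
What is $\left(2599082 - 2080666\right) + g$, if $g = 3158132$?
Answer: $3676548$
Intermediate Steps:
$\left(2599082 - 2080666\right) + g = \left(2599082 - 2080666\right) + 3158132 = 518416 + 3158132 = 3676548$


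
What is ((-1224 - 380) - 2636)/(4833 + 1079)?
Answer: -530/739 ≈ -0.71719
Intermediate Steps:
((-1224 - 380) - 2636)/(4833 + 1079) = (-1604 - 2636)/5912 = -4240*1/5912 = -530/739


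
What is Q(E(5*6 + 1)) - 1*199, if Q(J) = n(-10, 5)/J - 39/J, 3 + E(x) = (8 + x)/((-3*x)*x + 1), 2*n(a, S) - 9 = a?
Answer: -1614476/8685 ≈ -185.89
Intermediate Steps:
n(a, S) = 9/2 + a/2
E(x) = -3 + (8 + x)/(1 - 3*x²) (E(x) = -3 + (8 + x)/((-3*x)*x + 1) = -3 + (8 + x)/(-3*x² + 1) = -3 + (8 + x)/(1 - 3*x²))
Q(J) = -79/(2*J) (Q(J) = (9/2 + (½)*(-10))/J - 39/J = (9/2 - 5)/J - 39/J = -1/(2*J) - 39/J = -79/(2*J))
Q(E(5*6 + 1)) - 1*199 = -79*(-1 + 3*(5*6 + 1)²)/(-5 - (5*6 + 1) - 9*(5*6 + 1)²)/2 - 1*199 = -79*(-1 + 3*(30 + 1)²)/(-5 - (30 + 1) - 9*(30 + 1)²)/2 - 199 = -79*(-1 + 3*31²)/(-5 - 1*31 - 9*31²)/2 - 199 = -79*(-1 + 3*961)/(-5 - 31 - 9*961)/2 - 199 = -79*(-1 + 2883)/(-5 - 31 - 8649)/2 - 199 = -79/(2*(-8685/2882)) - 199 = -79/2*(-2882/8685) - 199 = 113839/8685 - 199 = -1614476/8685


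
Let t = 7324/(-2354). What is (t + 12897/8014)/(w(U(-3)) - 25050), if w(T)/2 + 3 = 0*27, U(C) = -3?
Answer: 14167499/236340168768 ≈ 5.9945e-5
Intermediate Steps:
t = -3662/1177 (t = 7324*(-1/2354) = -3662/1177 ≈ -3.1113)
w(T) = -6 (w(T) = -6 + 2*(0*27) = -6 + 2*0 = -6 + 0 = -6)
(t + 12897/8014)/(w(U(-3)) - 25050) = (-3662/1177 + 12897/8014)/(-6 - 25050) = (-3662/1177 + 12897*(1/8014))/(-25056) = (-3662/1177 + 12897/8014)*(-1/25056) = -14167499/9432478*(-1/25056) = 14167499/236340168768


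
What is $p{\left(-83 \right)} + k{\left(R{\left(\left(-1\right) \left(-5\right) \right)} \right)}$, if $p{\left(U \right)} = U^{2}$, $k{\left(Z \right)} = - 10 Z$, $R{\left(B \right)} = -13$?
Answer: $7019$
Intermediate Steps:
$p{\left(-83 \right)} + k{\left(R{\left(\left(-1\right) \left(-5\right) \right)} \right)} = \left(-83\right)^{2} - -130 = 6889 + 130 = 7019$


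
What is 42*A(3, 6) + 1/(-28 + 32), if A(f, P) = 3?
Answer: 505/4 ≈ 126.25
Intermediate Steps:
42*A(3, 6) + 1/(-28 + 32) = 42*3 + 1/(-28 + 32) = 126 + 1/4 = 126 + ¼ = 505/4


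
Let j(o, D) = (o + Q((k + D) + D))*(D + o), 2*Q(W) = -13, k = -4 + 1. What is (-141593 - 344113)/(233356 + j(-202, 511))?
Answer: -971412/337859 ≈ -2.8752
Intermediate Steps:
k = -3
Q(W) = -13/2 (Q(W) = (1/2)*(-13) = -13/2)
j(o, D) = (-13/2 + o)*(D + o) (j(o, D) = (o - 13/2)*(D + o) = (-13/2 + o)*(D + o))
(-141593 - 344113)/(233356 + j(-202, 511)) = (-141593 - 344113)/(233356 + ((-202)**2 - 13/2*511 - 13/2*(-202) + 511*(-202))) = -485706/(233356 + (40804 - 6643/2 + 1313 - 103222)) = -485706/(233356 - 128853/2) = -485706/337859/2 = -485706*2/337859 = -971412/337859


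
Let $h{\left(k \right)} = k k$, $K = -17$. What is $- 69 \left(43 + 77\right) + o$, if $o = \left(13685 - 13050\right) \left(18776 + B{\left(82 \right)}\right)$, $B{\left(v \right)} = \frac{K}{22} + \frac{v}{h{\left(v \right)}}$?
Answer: $\frac{5373212675}{451} \approx 1.1914 \cdot 10^{7}$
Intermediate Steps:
$h{\left(k \right)} = k^{2}$
$B{\left(v \right)} = - \frac{17}{22} + \frac{1}{v}$ ($B{\left(v \right)} = - \frac{17}{22} + \frac{v}{v^{2}} = \left(-17\right) \frac{1}{22} + \frac{v}{v^{2}} = - \frac{17}{22} + \frac{1}{v}$)
$o = \frac{5376946955}{451}$ ($o = \left(13685 - 13050\right) \left(18776 - \left(\frac{17}{22} - \frac{1}{82}\right)\right) = 635 \left(18776 + \left(- \frac{17}{22} + \frac{1}{82}\right)\right) = 635 \left(18776 - \frac{343}{451}\right) = 635 \cdot \frac{8467633}{451} = \frac{5376946955}{451} \approx 1.1922 \cdot 10^{7}$)
$- 69 \left(43 + 77\right) + o = - 69 \left(43 + 77\right) + \frac{5376946955}{451} = \left(-69\right) 120 + \frac{5376946955}{451} = -8280 + \frac{5376946955}{451} = \frac{5373212675}{451}$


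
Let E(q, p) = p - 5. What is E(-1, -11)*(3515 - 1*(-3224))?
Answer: -107824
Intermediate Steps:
E(q, p) = -5 + p
E(-1, -11)*(3515 - 1*(-3224)) = (-5 - 11)*(3515 - 1*(-3224)) = -16*(3515 + 3224) = -16*6739 = -107824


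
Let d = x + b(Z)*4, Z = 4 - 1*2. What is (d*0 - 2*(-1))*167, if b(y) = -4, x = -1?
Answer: 334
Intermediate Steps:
Z = 2 (Z = 4 - 2 = 2)
d = -17 (d = -1 - 4*4 = -1 - 16 = -17)
(d*0 - 2*(-1))*167 = (-17*0 - 2*(-1))*167 = (0 + 2)*167 = 2*167 = 334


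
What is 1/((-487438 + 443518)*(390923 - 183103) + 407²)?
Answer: -1/9127288751 ≈ -1.0956e-10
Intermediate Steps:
1/((-487438 + 443518)*(390923 - 183103) + 407²) = 1/(-43920*207820 + 165649) = 1/(-9127454400 + 165649) = 1/(-9127288751) = -1/9127288751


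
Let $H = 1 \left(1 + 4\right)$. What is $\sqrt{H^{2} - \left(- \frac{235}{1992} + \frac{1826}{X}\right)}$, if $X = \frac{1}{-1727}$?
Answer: $\frac{7 \sqrt{63843864438}}{996} \approx 1775.8$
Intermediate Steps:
$H = 5$ ($H = 1 \cdot 5 = 5$)
$X = - \frac{1}{1727} \approx -0.00057904$
$\sqrt{H^{2} - \left(- \frac{235}{1992} + \frac{1826}{X}\right)} = \sqrt{5^{2} - \left(-3153502 - \frac{235}{1992}\right)} = \sqrt{25 - - \frac{6281776219}{1992}} = \sqrt{25 + \left(3153502 + \frac{235}{1992}\right)} = \sqrt{25 + \frac{6281776219}{1992}} = \sqrt{\frac{6281826019}{1992}} = \frac{7 \sqrt{63843864438}}{996}$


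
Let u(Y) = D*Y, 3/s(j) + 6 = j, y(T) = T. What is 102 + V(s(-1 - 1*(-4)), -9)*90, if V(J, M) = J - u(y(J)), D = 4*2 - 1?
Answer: 642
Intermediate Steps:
s(j) = 3/(-6 + j)
D = 7 (D = 8 - 1 = 7)
u(Y) = 7*Y
V(J, M) = -6*J (V(J, M) = J - 7*J = -6*J)
102 + V(s(-1 - 1*(-4)), -9)*90 = 102 - 18/(-6 + (-1 - 1*(-4)))*90 = 102 - 18/(-6 + (-1 + 4))*90 = 102 - 18/(-6 + 3)*90 = 102 - 18/(-3)*90 = 102 - 18*(-1)/3*90 = 102 - 6*(-1)*90 = 102 + 6*90 = 102 + 540 = 642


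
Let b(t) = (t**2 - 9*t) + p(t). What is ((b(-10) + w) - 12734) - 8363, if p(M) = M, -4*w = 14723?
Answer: -98391/4 ≈ -24598.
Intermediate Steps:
w = -14723/4 (w = -1/4*14723 = -14723/4 ≈ -3680.8)
b(t) = t**2 - 8*t (b(t) = (t**2 - 9*t) + t = t**2 - 8*t)
((b(-10) + w) - 12734) - 8363 = ((-10*(-8 - 10) - 14723/4) - 12734) - 8363 = ((-10*(-18) - 14723/4) - 12734) - 8363 = ((180 - 14723/4) - 12734) - 8363 = (-14003/4 - 12734) - 8363 = -64939/4 - 8363 = -98391/4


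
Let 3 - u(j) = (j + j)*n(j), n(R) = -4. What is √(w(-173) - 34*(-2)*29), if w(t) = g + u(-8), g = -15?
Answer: 2*√474 ≈ 43.543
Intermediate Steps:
u(j) = 3 + 8*j (u(j) = 3 - (j + j)*(-4) = 3 - 2*j*(-4) = 3 - (-8)*j = 3 + 8*j)
w(t) = -76 (w(t) = -15 + (3 + 8*(-8)) = -15 + (3 - 64) = -15 - 61 = -76)
√(w(-173) - 34*(-2)*29) = √(-76 - 34*(-2)*29) = √(-76 + 68*29) = √(-76 + 1972) = √1896 = 2*√474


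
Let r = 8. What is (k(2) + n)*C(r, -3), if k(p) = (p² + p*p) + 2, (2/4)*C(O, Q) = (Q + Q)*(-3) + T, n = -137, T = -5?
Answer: -3302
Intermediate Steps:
C(O, Q) = -10 - 12*Q (C(O, Q) = 2*((Q + Q)*(-3) - 5) = 2*((2*Q)*(-3) - 5) = 2*(-6*Q - 5) = 2*(-5 - 6*Q) = -10 - 12*Q)
k(p) = 2 + 2*p² (k(p) = (p² + p²) + 2 = 2*p² + 2 = 2 + 2*p²)
(k(2) + n)*C(r, -3) = ((2 + 2*2²) - 137)*(-10 - 12*(-3)) = ((2 + 2*4) - 137)*(-10 + 36) = ((2 + 8) - 137)*26 = (10 - 137)*26 = -127*26 = -3302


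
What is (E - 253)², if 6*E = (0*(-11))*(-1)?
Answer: 64009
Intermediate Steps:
E = 0 (E = ((0*(-11))*(-1))/6 = (0*(-1))/6 = (⅙)*0 = 0)
(E - 253)² = (0 - 253)² = (-253)² = 64009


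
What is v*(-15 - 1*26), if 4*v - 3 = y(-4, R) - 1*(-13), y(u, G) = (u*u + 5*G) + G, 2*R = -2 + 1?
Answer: -1189/4 ≈ -297.25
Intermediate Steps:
R = -1/2 (R = (-2 + 1)/2 = (1/2)*(-1) = -1/2 ≈ -0.50000)
y(u, G) = u**2 + 6*G (y(u, G) = (u**2 + 5*G) + G = u**2 + 6*G)
v = 29/4 (v = 3/4 + (((-4)**2 + 6*(-1/2)) - 1*(-13))/4 = 3/4 + ((16 - 3) + 13)/4 = 3/4 + (13 + 13)/4 = 3/4 + (1/4)*26 = 3/4 + 13/2 = 29/4 ≈ 7.2500)
v*(-15 - 1*26) = 29*(-15 - 1*26)/4 = 29*(-15 - 26)/4 = (29/4)*(-41) = -1189/4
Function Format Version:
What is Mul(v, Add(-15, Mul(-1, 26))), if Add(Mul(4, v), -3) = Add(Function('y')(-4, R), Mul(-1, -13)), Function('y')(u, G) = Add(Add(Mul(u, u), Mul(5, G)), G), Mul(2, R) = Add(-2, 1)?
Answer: Rational(-1189, 4) ≈ -297.25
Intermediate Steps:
R = Rational(-1, 2) (R = Mul(Rational(1, 2), Add(-2, 1)) = Mul(Rational(1, 2), -1) = Rational(-1, 2) ≈ -0.50000)
Function('y')(u, G) = Add(Pow(u, 2), Mul(6, G)) (Function('y')(u, G) = Add(Add(Pow(u, 2), Mul(5, G)), G) = Add(Pow(u, 2), Mul(6, G)))
v = Rational(29, 4) (v = Add(Rational(3, 4), Mul(Rational(1, 4), Add(Add(Pow(-4, 2), Mul(6, Rational(-1, 2))), Mul(-1, -13)))) = Add(Rational(3, 4), Mul(Rational(1, 4), Add(Add(16, -3), 13))) = Add(Rational(3, 4), Mul(Rational(1, 4), Add(13, 13))) = Add(Rational(3, 4), Mul(Rational(1, 4), 26)) = Add(Rational(3, 4), Rational(13, 2)) = Rational(29, 4) ≈ 7.2500)
Mul(v, Add(-15, Mul(-1, 26))) = Mul(Rational(29, 4), Add(-15, Mul(-1, 26))) = Mul(Rational(29, 4), Add(-15, -26)) = Mul(Rational(29, 4), -41) = Rational(-1189, 4)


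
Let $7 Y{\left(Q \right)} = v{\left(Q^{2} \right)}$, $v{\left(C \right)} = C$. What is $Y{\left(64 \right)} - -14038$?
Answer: $\frac{102362}{7} \approx 14623.0$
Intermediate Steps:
$Y{\left(Q \right)} = \frac{Q^{2}}{7}$
$Y{\left(64 \right)} - -14038 = \frac{64^{2}}{7} - -14038 = \frac{1}{7} \cdot 4096 + 14038 = \frac{4096}{7} + 14038 = \frac{102362}{7}$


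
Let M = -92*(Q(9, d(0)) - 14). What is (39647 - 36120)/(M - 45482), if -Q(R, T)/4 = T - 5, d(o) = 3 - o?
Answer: -3527/44930 ≈ -0.078500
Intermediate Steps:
Q(R, T) = 20 - 4*T (Q(R, T) = -4*(T - 5) = -4*(-5 + T) = 20 - 4*T)
M = 552 (M = -92*((20 - 4*(3 - 1*0)) - 14) = -92*((20 - 4*(3 + 0)) - 14) = -92*((20 - 4*3) - 14) = -92*((20 - 12) - 14) = -92*(8 - 14) = -92*(-6) = 552)
(39647 - 36120)/(M - 45482) = (39647 - 36120)/(552 - 45482) = 3527/(-44930) = 3527*(-1/44930) = -3527/44930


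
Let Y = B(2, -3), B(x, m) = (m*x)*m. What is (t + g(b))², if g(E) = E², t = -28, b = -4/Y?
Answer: 5125696/6561 ≈ 781.24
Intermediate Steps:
B(x, m) = x*m²
Y = 18 (Y = 2*(-3)² = 2*9 = 18)
b = -2/9 (b = -4/18 = -4*1/18 = -2/9 ≈ -0.22222)
(t + g(b))² = (-28 + (-2/9)²)² = (-28 + 4/81)² = (-2264/81)² = 5125696/6561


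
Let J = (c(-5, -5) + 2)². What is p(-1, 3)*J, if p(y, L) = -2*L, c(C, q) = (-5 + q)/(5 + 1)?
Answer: -⅔ ≈ -0.66667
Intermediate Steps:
c(C, q) = -⅚ + q/6 (c(C, q) = (-5 + q)/6 = (-5 + q)*(⅙) = -⅚ + q/6)
J = ⅑ (J = ((-⅚ + (⅙)*(-5)) + 2)² = ((-⅚ - ⅚) + 2)² = (-5/3 + 2)² = (⅓)² = ⅑ ≈ 0.11111)
p(-1, 3)*J = -2*3*(⅑) = -6*⅑ = -⅔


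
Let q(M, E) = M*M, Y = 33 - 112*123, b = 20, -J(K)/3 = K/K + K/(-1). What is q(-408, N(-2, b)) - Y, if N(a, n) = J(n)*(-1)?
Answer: 180207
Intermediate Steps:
J(K) = -3 + 3*K (J(K) = -3*(K/K + K/(-1)) = -3*(1 + K*(-1)) = -3*(1 - K) = -3 + 3*K)
N(a, n) = 3 - 3*n (N(a, n) = (-3 + 3*n)*(-1) = 3 - 3*n)
Y = -13743 (Y = 33 - 13776 = -13743)
q(M, E) = M²
q(-408, N(-2, b)) - Y = (-408)² - 1*(-13743) = 166464 + 13743 = 180207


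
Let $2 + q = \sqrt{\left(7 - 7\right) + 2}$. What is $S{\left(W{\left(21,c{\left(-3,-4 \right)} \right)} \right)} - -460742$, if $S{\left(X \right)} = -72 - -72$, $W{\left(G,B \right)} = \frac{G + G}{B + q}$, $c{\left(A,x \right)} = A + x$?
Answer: $460742$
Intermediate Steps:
$q = -2 + \sqrt{2}$ ($q = -2 + \sqrt{\left(7 - 7\right) + 2} = -2 + \sqrt{0 + 2} = -2 + \sqrt{2} \approx -0.58579$)
$W{\left(G,B \right)} = \frac{2 G}{-2 + B + \sqrt{2}}$ ($W{\left(G,B \right)} = \frac{G + G}{B - \left(2 - \sqrt{2}\right)} = \frac{2 G}{-2 + B + \sqrt{2}}$)
$S{\left(X \right)} = 0$ ($S{\left(X \right)} = -72 + 72 = 0$)
$S{\left(W{\left(21,c{\left(-3,-4 \right)} \right)} \right)} - -460742 = 0 - -460742 = 0 + 460742 = 460742$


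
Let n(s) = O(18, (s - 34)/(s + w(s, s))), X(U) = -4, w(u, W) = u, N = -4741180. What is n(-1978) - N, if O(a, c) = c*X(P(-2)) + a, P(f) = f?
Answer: 4689042810/989 ≈ 4.7412e+6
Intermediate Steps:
O(a, c) = a - 4*c (O(a, c) = c*(-4) + a = -4*c + a = a - 4*c)
n(s) = 18 - 2*(-34 + s)/s (n(s) = 18 - 4*(s - 34)/(s + s) = 18 - 4*(-34 + s)/(2*s) = 18 - 4*(-34 + s)*1/(2*s) = 18 - 2*(-34 + s)/s)
n(-1978) - N = (16 + 68/(-1978)) - 1*(-4741180) = (16 + 68*(-1/1978)) + 4741180 = (16 - 34/989) + 4741180 = 15790/989 + 4741180 = 4689042810/989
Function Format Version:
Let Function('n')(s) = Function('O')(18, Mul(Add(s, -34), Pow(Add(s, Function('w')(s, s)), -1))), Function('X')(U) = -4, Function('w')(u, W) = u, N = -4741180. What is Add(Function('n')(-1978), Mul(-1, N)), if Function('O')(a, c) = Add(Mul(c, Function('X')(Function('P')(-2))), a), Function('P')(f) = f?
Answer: Rational(4689042810, 989) ≈ 4.7412e+6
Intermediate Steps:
Function('O')(a, c) = Add(a, Mul(-4, c)) (Function('O')(a, c) = Add(Mul(c, -4), a) = Add(Mul(-4, c), a) = Add(a, Mul(-4, c)))
Function('n')(s) = Add(18, Mul(-2, Pow(s, -1), Add(-34, s))) (Function('n')(s) = Add(18, Mul(-4, Mul(Add(s, -34), Pow(Add(s, s), -1)))) = Add(18, Mul(-4, Mul(Add(-34, s), Pow(Mul(2, s), -1)))) = Add(18, Mul(-4, Mul(Add(-34, s), Mul(Rational(1, 2), Pow(s, -1))))) = Add(18, Mul(-4, Mul(Rational(1, 2), Pow(s, -1), Add(-34, s)))) = Add(18, Mul(-2, Pow(s, -1), Add(-34, s))))
Add(Function('n')(-1978), Mul(-1, N)) = Add(Add(16, Mul(68, Pow(-1978, -1))), Mul(-1, -4741180)) = Add(Add(16, Mul(68, Rational(-1, 1978))), 4741180) = Add(Add(16, Rational(-34, 989)), 4741180) = Add(Rational(15790, 989), 4741180) = Rational(4689042810, 989)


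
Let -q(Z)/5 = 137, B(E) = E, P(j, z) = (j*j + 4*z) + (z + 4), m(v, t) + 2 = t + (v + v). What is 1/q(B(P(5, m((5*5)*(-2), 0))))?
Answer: -1/685 ≈ -0.0014599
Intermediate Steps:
m(v, t) = -2 + t + 2*v (m(v, t) = -2 + (t + (v + v)) = -2 + (t + 2*v) = -2 + t + 2*v)
P(j, z) = 4 + j**2 + 5*z (P(j, z) = (j**2 + 4*z) + (4 + z) = 4 + j**2 + 5*z)
q(Z) = -685 (q(Z) = -5*137 = -685)
1/q(B(P(5, m((5*5)*(-2), 0)))) = 1/(-685) = -1/685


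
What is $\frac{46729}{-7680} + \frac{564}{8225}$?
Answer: $- \frac{1617083}{268800} \approx -6.0159$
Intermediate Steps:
$\frac{46729}{-7680} + \frac{564}{8225} = 46729 \left(- \frac{1}{7680}\right) + 564 \cdot \frac{1}{8225} = - \frac{46729}{7680} + \frac{12}{175} = - \frac{1617083}{268800}$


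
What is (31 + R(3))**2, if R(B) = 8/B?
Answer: 10201/9 ≈ 1133.4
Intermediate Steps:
(31 + R(3))**2 = (31 + 8/3)**2 = (101/3)**2 = 10201/9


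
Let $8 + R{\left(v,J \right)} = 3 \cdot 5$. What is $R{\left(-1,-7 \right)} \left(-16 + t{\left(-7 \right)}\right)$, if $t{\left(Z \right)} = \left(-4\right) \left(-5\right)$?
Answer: $28$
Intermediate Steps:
$R{\left(v,J \right)} = 7$ ($R{\left(v,J \right)} = -8 + 3 \cdot 5 = -8 + 15 = 7$)
$t{\left(Z \right)} = 20$
$R{\left(-1,-7 \right)} \left(-16 + t{\left(-7 \right)}\right) = 7 \left(-16 + 20\right) = 7 \cdot 4 = 28$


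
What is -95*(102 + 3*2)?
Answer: -10260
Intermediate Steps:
-95*(102 + 3*2) = -95*(102 + 6) = -95*108 = -10260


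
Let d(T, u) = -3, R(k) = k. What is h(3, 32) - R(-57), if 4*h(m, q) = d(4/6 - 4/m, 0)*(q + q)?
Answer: 9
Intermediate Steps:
h(m, q) = -3*q/2 (h(m, q) = (-3*(q + q))/4 = (-6*q)/4 = -3*q/2)
h(3, 32) - R(-57) = -3/2*32 - 1*(-57) = -48 + 57 = 9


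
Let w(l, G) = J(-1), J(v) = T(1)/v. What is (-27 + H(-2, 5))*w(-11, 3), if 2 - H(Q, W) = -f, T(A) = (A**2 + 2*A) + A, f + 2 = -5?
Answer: 128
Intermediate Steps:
f = -7 (f = -2 - 5 = -7)
T(A) = A**2 + 3*A
J(v) = 4/v (J(v) = (1*(3 + 1))/v = (1*4)/v = 4/v)
w(l, G) = -4 (w(l, G) = 4/(-1) = 4*(-1) = -4)
H(Q, W) = -5 (H(Q, W) = 2 - (-1)*(-7) = 2 - 1*7 = 2 - 7 = -5)
(-27 + H(-2, 5))*w(-11, 3) = (-27 - 5)*(-4) = -32*(-4) = 128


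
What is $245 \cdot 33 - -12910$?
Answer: $20995$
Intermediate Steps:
$245 \cdot 33 - -12910 = 8085 + 12910 = 20995$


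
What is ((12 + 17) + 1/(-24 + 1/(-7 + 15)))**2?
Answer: 30591961/36481 ≈ 838.57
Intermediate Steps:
((12 + 17) + 1/(-24 + 1/(-7 + 15)))**2 = (29 + 1/(-24 + 1/8))**2 = (29 + 1/(-191/8))**2 = (29 - 8/191)**2 = (5531/191)**2 = 30591961/36481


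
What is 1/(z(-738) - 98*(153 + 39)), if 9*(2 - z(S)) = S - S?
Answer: -1/18814 ≈ -5.3152e-5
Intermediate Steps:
z(S) = 2 (z(S) = 2 - (S - S)/9 = 2 - ⅑*0 = 2 + 0 = 2)
1/(z(-738) - 98*(153 + 39)) = 1/(2 - 98*(153 + 39)) = 1/(2 - 98*192) = 1/(2 - 18816) = 1/(-18814) = -1/18814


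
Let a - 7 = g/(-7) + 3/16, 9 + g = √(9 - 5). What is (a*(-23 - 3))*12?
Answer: -5109/2 ≈ -2554.5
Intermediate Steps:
g = -7 (g = -9 + √(9 - 5) = -9 + √4 = -9 + 2 = -7)
a = 131/16 (a = 7 + (-7/(-7) + 3/16) = 7 + (-7*(-⅐) + 3*(1/16)) = 7 + (1 + 3/16) = 7 + 19/16 = 131/16 ≈ 8.1875)
(a*(-23 - 3))*12 = (131*(-23 - 3)/16)*12 = ((131/16)*(-26))*12 = -1703/8*12 = -5109/2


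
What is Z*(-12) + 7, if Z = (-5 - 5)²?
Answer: -1193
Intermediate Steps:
Z = 100 (Z = (-10)² = 100)
Z*(-12) + 7 = 100*(-12) + 7 = -1200 + 7 = -1193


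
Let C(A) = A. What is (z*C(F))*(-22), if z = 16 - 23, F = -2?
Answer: -308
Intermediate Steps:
z = -7
(z*C(F))*(-22) = -7*(-2)*(-22) = 14*(-22) = -308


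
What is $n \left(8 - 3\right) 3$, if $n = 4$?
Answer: $60$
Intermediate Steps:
$n \left(8 - 3\right) 3 = 4 \left(8 - 3\right) 3 = 4 \cdot 5 \cdot 3 = 20 \cdot 3 = 60$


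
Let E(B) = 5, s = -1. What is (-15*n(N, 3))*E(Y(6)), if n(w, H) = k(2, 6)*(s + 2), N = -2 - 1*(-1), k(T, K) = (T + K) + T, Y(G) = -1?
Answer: -750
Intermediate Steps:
k(T, K) = K + 2*T (k(T, K) = (K + T) + T = K + 2*T)
N = -1 (N = -2 + 1 = -1)
n(w, H) = 10 (n(w, H) = (6 + 2*2)*(-1 + 2) = (6 + 4)*1 = 10*1 = 10)
(-15*n(N, 3))*E(Y(6)) = -15*10*5 = -150*5 = -750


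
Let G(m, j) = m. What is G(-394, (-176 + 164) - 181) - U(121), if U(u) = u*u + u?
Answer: -15156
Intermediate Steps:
U(u) = u + u**2 (U(u) = u**2 + u = u + u**2)
G(-394, (-176 + 164) - 181) - U(121) = -394 - 121*(1 + 121) = -394 - 121*122 = -394 - 1*14762 = -394 - 14762 = -15156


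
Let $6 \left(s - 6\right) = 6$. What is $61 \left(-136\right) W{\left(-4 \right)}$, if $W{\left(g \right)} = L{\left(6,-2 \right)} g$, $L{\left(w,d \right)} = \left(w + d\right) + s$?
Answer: $365024$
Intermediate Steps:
$s = 7$ ($s = 6 + \frac{1}{6} \cdot 6 = 6 + 1 = 7$)
$L{\left(w,d \right)} = 7 + d + w$ ($L{\left(w,d \right)} = \left(w + d\right) + 7 = \left(d + w\right) + 7 = 7 + d + w$)
$W{\left(g \right)} = 11 g$ ($W{\left(g \right)} = \left(7 - 2 + 6\right) g = 11 g$)
$61 \left(-136\right) W{\left(-4 \right)} = 61 \left(-136\right) 11 \left(-4\right) = \left(-8296\right) \left(-44\right) = 365024$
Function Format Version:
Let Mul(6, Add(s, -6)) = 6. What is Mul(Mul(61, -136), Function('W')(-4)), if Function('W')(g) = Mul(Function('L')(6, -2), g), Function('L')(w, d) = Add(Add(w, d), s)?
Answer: 365024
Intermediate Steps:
s = 7 (s = Add(6, Mul(Rational(1, 6), 6)) = Add(6, 1) = 7)
Function('L')(w, d) = Add(7, d, w) (Function('L')(w, d) = Add(Add(w, d), 7) = Add(Add(d, w), 7) = Add(7, d, w))
Function('W')(g) = Mul(11, g) (Function('W')(g) = Mul(Add(7, -2, 6), g) = Mul(11, g))
Mul(Mul(61, -136), Function('W')(-4)) = Mul(Mul(61, -136), Mul(11, -4)) = Mul(-8296, -44) = 365024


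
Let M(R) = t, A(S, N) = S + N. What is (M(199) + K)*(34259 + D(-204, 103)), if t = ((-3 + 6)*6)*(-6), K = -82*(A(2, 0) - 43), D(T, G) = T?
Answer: 110814970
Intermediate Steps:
A(S, N) = N + S
K = 3362 (K = -82*((0 + 2) - 43) = -82*(2 - 43) = -82*(-41) = 3362)
t = -108 (t = (3*6)*(-6) = 18*(-6) = -108)
M(R) = -108
(M(199) + K)*(34259 + D(-204, 103)) = (-108 + 3362)*(34259 - 204) = 3254*34055 = 110814970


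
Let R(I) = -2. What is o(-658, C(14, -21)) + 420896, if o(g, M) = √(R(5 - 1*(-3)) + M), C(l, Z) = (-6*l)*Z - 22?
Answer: 420896 + 2*√435 ≈ 4.2094e+5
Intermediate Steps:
C(l, Z) = -22 - 6*Z*l (C(l, Z) = -6*Z*l - 22 = -22 - 6*Z*l)
o(g, M) = √(-2 + M)
o(-658, C(14, -21)) + 420896 = √(-2 + (-22 - 6*(-21)*14)) + 420896 = √(-2 + (-22 + 1764)) + 420896 = √(-2 + 1742) + 420896 = √1740 + 420896 = 2*√435 + 420896 = 420896 + 2*√435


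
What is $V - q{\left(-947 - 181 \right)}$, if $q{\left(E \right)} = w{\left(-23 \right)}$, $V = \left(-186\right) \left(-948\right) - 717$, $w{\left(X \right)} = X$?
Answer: $175634$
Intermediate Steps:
$V = 175611$ ($V = 176328 - 717 = 175611$)
$q{\left(E \right)} = -23$
$V - q{\left(-947 - 181 \right)} = 175611 - -23 = 175611 + 23 = 175634$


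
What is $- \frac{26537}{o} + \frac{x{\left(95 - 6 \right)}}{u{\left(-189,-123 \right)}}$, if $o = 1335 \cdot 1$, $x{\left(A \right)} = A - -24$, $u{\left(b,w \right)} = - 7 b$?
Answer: $- \frac{11652532}{588735} \approx -19.792$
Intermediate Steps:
$x{\left(A \right)} = 24 + A$ ($x{\left(A \right)} = A + 24 = 24 + A$)
$o = 1335$
$- \frac{26537}{o} + \frac{x{\left(95 - 6 \right)}}{u{\left(-189,-123 \right)}} = - \frac{26537}{1335} + \frac{24 + \left(95 - 6\right)}{\left(-7\right) \left(-189\right)} = \left(-26537\right) \frac{1}{1335} + \frac{24 + \left(95 - 6\right)}{1323} = - \frac{26537}{1335} + \left(24 + 89\right) \frac{1}{1323} = - \frac{26537}{1335} + 113 \cdot \frac{1}{1323} = - \frac{26537}{1335} + \frac{113}{1323} = - \frac{11652532}{588735}$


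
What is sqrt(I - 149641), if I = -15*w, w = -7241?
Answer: I*sqrt(41026) ≈ 202.55*I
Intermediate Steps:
I = 108615 (I = -15*(-7241) = 108615)
sqrt(I - 149641) = sqrt(108615 - 149641) = sqrt(-41026) = I*sqrt(41026)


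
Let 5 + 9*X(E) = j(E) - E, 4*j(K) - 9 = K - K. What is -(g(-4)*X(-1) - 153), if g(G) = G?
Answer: 1370/9 ≈ 152.22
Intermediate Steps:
j(K) = 9/4 (j(K) = 9/4 + (K - K)/4 = 9/4 + (¼)*0 = 9/4 + 0 = 9/4)
X(E) = -11/36 - E/9 (X(E) = -5/9 + (9/4 - E)/9 = -5/9 + (¼ - E/9) = -11/36 - E/9)
-(g(-4)*X(-1) - 153) = -(-4*(-11/36 - ⅑*(-1)) - 153) = -(-4*(-11/36 + ⅑) - 153) = -(-4*(-7/36) - 153) = -(7/9 - 153) = -1*(-1370/9) = 1370/9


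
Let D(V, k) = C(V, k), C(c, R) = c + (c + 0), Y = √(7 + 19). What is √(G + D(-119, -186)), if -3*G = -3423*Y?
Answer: √(-238 + 1141*√26) ≈ 74.699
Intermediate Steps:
Y = √26 ≈ 5.0990
C(c, R) = 2*c (C(c, R) = c + c = 2*c)
D(V, k) = 2*V
G = 1141*√26 (G = -(-1141)*√26 = 1141*√26 ≈ 5818.0)
√(G + D(-119, -186)) = √(1141*√26 + 2*(-119)) = √(1141*√26 - 238) = √(-238 + 1141*√26)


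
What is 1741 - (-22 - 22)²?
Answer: -195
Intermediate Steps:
1741 - (-22 - 22)² = 1741 - 1*(-44)² = 1741 - 1*1936 = 1741 - 1936 = -195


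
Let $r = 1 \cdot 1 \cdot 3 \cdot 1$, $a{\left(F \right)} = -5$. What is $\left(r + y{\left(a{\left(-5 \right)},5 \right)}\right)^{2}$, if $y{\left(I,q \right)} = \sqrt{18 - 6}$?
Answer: $21 + 12 \sqrt{3} \approx 41.785$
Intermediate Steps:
$y{\left(I,q \right)} = 2 \sqrt{3}$ ($y{\left(I,q \right)} = \sqrt{12} = 2 \sqrt{3}$)
$r = 3$ ($r = 1 \cdot 3 = 3$)
$\left(r + y{\left(a{\left(-5 \right)},5 \right)}\right)^{2} = \left(3 + 2 \sqrt{3}\right)^{2}$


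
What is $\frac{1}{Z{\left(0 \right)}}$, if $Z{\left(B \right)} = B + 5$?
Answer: $\frac{1}{5} \approx 0.2$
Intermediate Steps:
$Z{\left(B \right)} = 5 + B$
$\frac{1}{Z{\left(0 \right)}} = \frac{1}{5 + 0} = \frac{1}{5}$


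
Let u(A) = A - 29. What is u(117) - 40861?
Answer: -40773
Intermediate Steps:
u(A) = -29 + A
u(117) - 40861 = (-29 + 117) - 40861 = 88 - 40861 = -40773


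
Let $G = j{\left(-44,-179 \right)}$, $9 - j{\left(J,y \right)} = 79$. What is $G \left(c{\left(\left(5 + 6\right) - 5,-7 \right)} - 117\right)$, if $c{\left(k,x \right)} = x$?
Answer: $8680$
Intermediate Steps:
$j{\left(J,y \right)} = -70$ ($j{\left(J,y \right)} = 9 - 79 = -70$)
$G = -70$
$G \left(c{\left(\left(5 + 6\right) - 5,-7 \right)} - 117\right) = - 70 \left(-7 - 117\right) = \left(-70\right) \left(-124\right) = 8680$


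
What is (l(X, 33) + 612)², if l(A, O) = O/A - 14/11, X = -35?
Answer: 55115544289/148225 ≈ 3.7184e+5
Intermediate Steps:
l(A, O) = -14/11 + O/A (l(A, O) = O/A - 14*1/11 = O/A - 14/11 = -14/11 + O/A)
(l(X, 33) + 612)² = ((-14/11 + 33/(-35)) + 612)² = ((-14/11 + 33*(-1/35)) + 612)² = ((-14/11 - 33/35) + 612)² = (-853/385 + 612)² = (234767/385)² = 55115544289/148225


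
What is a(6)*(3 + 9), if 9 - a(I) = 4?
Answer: 60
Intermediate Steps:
a(I) = 5 (a(I) = 9 - 1*4 = 9 - 4 = 5)
a(6)*(3 + 9) = 5*(3 + 9) = 5*12 = 60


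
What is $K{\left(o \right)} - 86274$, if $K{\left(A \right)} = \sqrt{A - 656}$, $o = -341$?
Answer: $-86274 + i \sqrt{997} \approx -86274.0 + 31.575 i$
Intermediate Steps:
$K{\left(A \right)} = \sqrt{-656 + A}$
$K{\left(o \right)} - 86274 = \sqrt{-656 - 341} - 86274 = \sqrt{-997} - 86274 = i \sqrt{997} - 86274 = -86274 + i \sqrt{997}$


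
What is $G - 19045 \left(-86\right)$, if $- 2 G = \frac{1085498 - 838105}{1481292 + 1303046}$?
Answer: $\frac{9120767112727}{5568676} \approx 1.6379 \cdot 10^{6}$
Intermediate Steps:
$G = - \frac{247393}{5568676}$ ($G = - \frac{\left(1085498 - 838105\right) \frac{1}{1481292 + 1303046}}{2} = - \frac{247393 \cdot \frac{1}{2784338}}{2} = \left(- \frac{1}{2}\right) \frac{247393}{2784338} = - \frac{247393}{5568676} \approx -0.044426$)
$G - 19045 \left(-86\right) = - \frac{247393}{5568676} - 19045 \left(-86\right) = - \frac{247393}{5568676} - -1637870 = - \frac{247393}{5568676} + 1637870 = \frac{9120767112727}{5568676}$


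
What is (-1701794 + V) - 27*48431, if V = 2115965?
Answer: -893466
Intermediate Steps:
(-1701794 + V) - 27*48431 = (-1701794 + 2115965) - 27*48431 = 414171 - 1307637 = -893466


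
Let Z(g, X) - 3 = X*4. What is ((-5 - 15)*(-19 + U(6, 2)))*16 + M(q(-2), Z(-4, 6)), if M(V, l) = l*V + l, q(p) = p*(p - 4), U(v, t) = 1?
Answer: 6111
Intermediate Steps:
Z(g, X) = 3 + 4*X (Z(g, X) = 3 + X*4 = 3 + 4*X)
q(p) = p*(-4 + p)
M(V, l) = l + V*l (M(V, l) = V*l + l = l + V*l)
((-5 - 15)*(-19 + U(6, 2)))*16 + M(q(-2), Z(-4, 6)) = ((-5 - 15)*(-19 + 1))*16 + (3 + 4*6)*(1 - 2*(-4 - 2)) = -20*(-18)*16 + (3 + 24)*(1 - 2*(-6)) = 360*16 + 27*(1 + 12) = 5760 + 27*13 = 5760 + 351 = 6111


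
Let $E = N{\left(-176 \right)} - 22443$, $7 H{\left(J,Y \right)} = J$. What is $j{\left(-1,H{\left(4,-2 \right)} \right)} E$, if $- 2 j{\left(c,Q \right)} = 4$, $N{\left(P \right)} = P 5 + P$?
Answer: $46998$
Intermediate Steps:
$H{\left(J,Y \right)} = \frac{J}{7}$
$N{\left(P \right)} = 6 P$ ($N{\left(P \right)} = 5 P + P = 6 P$)
$j{\left(c,Q \right)} = -2$ ($j{\left(c,Q \right)} = \left(- \frac{1}{2}\right) 4 = -2$)
$E = -23499$ ($E = 6 \left(-176\right) - 22443 = -1056 - 22443 = -23499$)
$j{\left(-1,H{\left(4,-2 \right)} \right)} E = \left(-2\right) \left(-23499\right) = 46998$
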